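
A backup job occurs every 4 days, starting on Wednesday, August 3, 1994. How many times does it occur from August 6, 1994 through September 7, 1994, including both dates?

8

Occurrences land 4·i days after August 3, 1994 for i = 0, 1, 2, …
August 6, 1994 is 3 days after the start; 3 ÷ 4 = 0 remainder 3; since the remainder is 3, round up to i = 1. First occurrence in the window: #2 on August 7, 1994 (1×4 = 4 days in).
September 7, 1994 is 35 days after the start; 35 ÷ 4 = 8 remainder 3. Last occurrence in the window: #9 on September 4, 1994.
Occurrences #2 through #9: 8 in total.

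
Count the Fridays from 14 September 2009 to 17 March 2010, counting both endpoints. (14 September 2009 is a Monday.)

26

14 September 2009 is a Monday; the first Friday on or after it is 18 September 2009 (4 days later).
From 18 September 2009 to 17 March 2010: 12 + 31 + 30 + 31 + 31 + 28 + 17 = 180 days (rest of September, October, November, December, January, February, March).
180 ÷ 7 = 25 full weeks with remainder 5, so 25 more Fridays after the first → 26.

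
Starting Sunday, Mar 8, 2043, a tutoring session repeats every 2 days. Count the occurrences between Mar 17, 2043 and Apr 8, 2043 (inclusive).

Occurrences land 2·i days after Mar 8, 2043 for i = 0, 1, 2, …
Mar 17, 2043 is 9 days after the start; 9 ÷ 2 = 4 remainder 1; since the remainder is 1, round up to i = 5. First occurrence in the window: #6 on Mar 18, 2043 (5×2 = 10 days in).
Apr 8, 2043 is 31 days after the start; 31 ÷ 2 = 15 remainder 1. Last occurrence in the window: #16 on Apr 7, 2043.
Occurrences #6 through #16: 11 in total.

11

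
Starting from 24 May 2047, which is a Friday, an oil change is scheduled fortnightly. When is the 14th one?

The 14th occurrence is 13 intervals after the first: 13 × 14 = 182 days after 24 May 2047.
May has 31 days — 7 days to the end of May leaves 175.
June has 30 days (145 left).
July has 31 days (114 left).
August has 31 days (83 left).
September has 30 days (53 left).
October has 31 days (22 left).
22 days into November → 22 November 2047.

22 November 2047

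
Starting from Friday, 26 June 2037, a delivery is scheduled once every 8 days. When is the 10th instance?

The 10th occurrence is 9 intervals after the first: 9 × 8 = 72 days after 26 June 2037.
June has 30 days — 4 days to the end of June leaves 68.
July has 31 days (37 left).
August has 31 days (6 left).
6 days into September → 6 September 2037.

6 September 2037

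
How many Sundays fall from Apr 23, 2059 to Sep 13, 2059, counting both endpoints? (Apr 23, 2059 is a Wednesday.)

Apr 23, 2059 is a Wednesday; the first Sunday on or after it is Apr 27, 2059 (4 days later).
From Apr 27, 2059 to Sep 13, 2059: 3 + 31 + 30 + 31 + 31 + 13 = 139 days (rest of Apr, May, Jun, Jul, Aug, Sep).
139 ÷ 7 = 19 full weeks with remainder 6, so 19 more Sundays after the first → 20.

20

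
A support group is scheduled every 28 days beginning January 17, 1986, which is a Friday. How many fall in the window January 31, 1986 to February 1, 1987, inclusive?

Occurrences land 28·i days after January 17, 1986 for i = 0, 1, 2, …
January 31, 1986 is 14 days after the start; 14 ÷ 28 = 0 remainder 14; since the remainder is 14, round up to i = 1. First occurrence in the window: #2 on February 14, 1986 (1×28 = 28 days in).
February 1, 1987 is 380 days after the start; 380 ÷ 28 = 13 remainder 16. Last occurrence in the window: #14 on January 16, 1987.
Occurrences #2 through #14: 13 in total.

13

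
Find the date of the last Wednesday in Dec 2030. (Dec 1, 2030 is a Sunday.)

Dec 25, 2030

Dec 2030 begins on a Sunday, so the first Wednesday is Dec 4 (3 days later).
Dec 2030 has 31 days. Adding weeks: 4, 11, 18, 25 — the last one ≤ 31 is the 25th.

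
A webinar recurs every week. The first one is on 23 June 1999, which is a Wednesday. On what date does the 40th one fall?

22 March 2000

The 40th occurrence is 39 intervals after the first: 39 × 7 = 273 days after 23 June 1999.
June has 30 days — 7 days to the end of June leaves 266.
July has 31 days (235 left).
August has 31 days (204 left).
September has 30 days (174 left).
October has 31 days (143 left).
November has 30 days (113 left).
December has 31 days (82 left).
January has 31 days (51 left).
February has 29 days (22 left).
22 days into March → 22 March 2000.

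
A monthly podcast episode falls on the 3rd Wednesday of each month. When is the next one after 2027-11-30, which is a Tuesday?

2027-12-15

November 2027 starts on a Monday; its first Wednesday is the 3rd, so the 3rd Wednesday is the 17th — 2027-11-17.
That is not after 2027-11-30, so look at December 2027.
December 2027 starts on a Wednesday; its first Wednesday is the 1st, so the 3rd Wednesday is the 15th — 2027-12-15.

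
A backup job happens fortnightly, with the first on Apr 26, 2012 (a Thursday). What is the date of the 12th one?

Sep 27, 2012

The 12th occurrence is 11 intervals after the first: 11 × 14 = 154 days after Apr 26, 2012.
Apr has 30 days — 4 days to the end of Apr leaves 150.
May has 31 days (119 left).
Jun has 30 days (89 left).
Jul has 31 days (58 left).
Aug has 31 days (27 left).
27 days into Sep → Sep 27, 2012.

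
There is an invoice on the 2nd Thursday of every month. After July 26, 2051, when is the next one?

July 2051 starts on a Saturday; its first Thursday is the 6th, so the 2nd Thursday is the 13th — July 13, 2051.
That is not after July 26, 2051, so look at August 2051.
August 2051 starts on a Tuesday; its first Thursday is the 3rd, so the 2nd Thursday is the 10th — August 10, 2051.

August 10, 2051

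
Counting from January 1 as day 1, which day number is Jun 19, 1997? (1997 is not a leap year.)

170

Days in months before Jun: 31 + 28 + 31 + 30 + 31 = 151.
Plus 19 days into Jun → day 170.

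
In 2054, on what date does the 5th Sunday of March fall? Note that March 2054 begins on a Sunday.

March 2054 begins on a Sunday, so the first Sunday is March 1.
The 5th Sunday is 4 weeks later: 1 + 28 = 29.

March 29, 2054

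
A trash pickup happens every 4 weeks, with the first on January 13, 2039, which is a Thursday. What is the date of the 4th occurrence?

The 4th occurrence is 3 intervals after the first: 3 × 28 = 84 days after January 13, 2039.
January has 31 days — 18 days to the end of January leaves 66.
February has 28 days (38 left).
March has 31 days (7 left).
7 days into April → April 7, 2039.

April 7, 2039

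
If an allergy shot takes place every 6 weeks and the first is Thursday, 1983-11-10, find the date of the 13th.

1985-03-28

The 13th occurrence is 12 intervals after the first: 12 × 42 = 504 days after 1983-11-10.
November has 30 days — 20 days to the end of November leaves 484.
From end of November to end of 1983 is 31 days (453 left).
1984 has 366 days (87 left).
January has 31 days (56 left).
February has 28 days (28 left).
28 days into March → 1985-03-28.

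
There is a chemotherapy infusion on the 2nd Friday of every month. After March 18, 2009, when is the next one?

April 10, 2009

March 2009 starts on a Sunday; its first Friday is the 6th, so the 2nd Friday is the 13th — March 13, 2009.
That is not after March 18, 2009, so look at April 2009.
April 2009 starts on a Wednesday; its first Friday is the 3rd, so the 2nd Friday is the 10th — April 10, 2009.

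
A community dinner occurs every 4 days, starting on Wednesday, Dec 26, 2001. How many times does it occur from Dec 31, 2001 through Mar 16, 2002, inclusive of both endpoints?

Occurrences land 4·i days after Dec 26, 2001 for i = 0, 1, 2, …
Dec 31, 2001 is 5 days after the start; 5 ÷ 4 = 1 remainder 1; since the remainder is 1, round up to i = 2. First occurrence in the window: #3 on Jan 3, 2002 (2×4 = 8 days in).
Mar 16, 2002 is 80 days after the start; 80 ÷ 4 = 20 remainder 0. Last occurrence in the window: #21 on Mar 16, 2002.
Occurrences #3 through #21: 19 in total.

19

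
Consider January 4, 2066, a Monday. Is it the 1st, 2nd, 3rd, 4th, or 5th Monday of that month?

Day 4 falls in week ⌈4/7⌉ of the month.
Days 1–7 hold the 1st Monday, 8–14 the 2nd, 15–21 the 3rd, 22–28 the 4th, 29–31 the 5th.
4 is in the range for the 1st.

1st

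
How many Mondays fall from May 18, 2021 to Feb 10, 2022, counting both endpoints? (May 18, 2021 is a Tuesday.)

38

May 18, 2021 is a Tuesday; the first Monday on or after it is May 24, 2021 (6 days later).
From May 24, 2021 to Feb 10, 2022: 7 + 30 + 31 + 31 + 30 + 31 + 30 + 31 + 31 + 10 = 262 days (rest of May, Jun, Jul, Aug, Sep, Oct, Nov, Dec, Jan, Feb).
262 ÷ 7 = 37 full weeks with remainder 3, so 37 more Mondays after the first → 38.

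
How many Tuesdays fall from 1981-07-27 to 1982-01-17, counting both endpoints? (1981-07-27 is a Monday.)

1981-07-27 is a Monday; the first Tuesday on or after it is 1981-07-28 (1 day later).
From 1981-07-28 to 1982-01-17: 3 + 31 + 30 + 31 + 30 + 31 + 17 = 173 days (rest of July, August, September, October, November, December, January).
173 ÷ 7 = 24 full weeks with remainder 5, so 24 more Tuesdays after the first → 25.

25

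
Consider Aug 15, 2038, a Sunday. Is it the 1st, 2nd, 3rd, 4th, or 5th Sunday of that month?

Day 15 falls in week ⌈15/7⌉ of the month.
Days 1–7 hold the 1st Sunday, 8–14 the 2nd, 15–21 the 3rd, 22–28 the 4th, 29–31 the 5th.
15 is in the range for the 3rd.

3rd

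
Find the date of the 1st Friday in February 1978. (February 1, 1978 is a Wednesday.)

February 1978 begins on a Wednesday, so the first Friday is February 3 (2 days later).

3 February 1978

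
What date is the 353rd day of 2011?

January has 31 days (353 − 31 = 322 remain).
February has 28 days (322 − 28 = 294 remain).
March has 31 days (294 − 31 = 263 remain).
April has 30 days (263 − 30 = 233 remain).
May has 31 days (233 − 31 = 202 remain).
June has 30 days (202 − 30 = 172 remain).
July has 31 days (172 − 31 = 141 remain).
August has 31 days (141 − 31 = 110 remain).
September has 30 days (110 − 30 = 80 remain).
October has 31 days (80 − 31 = 49 remain).
November has 30 days (49 − 30 = 19 remain).
19 into December → December 19.

December 19, 2011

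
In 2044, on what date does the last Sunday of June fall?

June 26, 2044

The first Sunday of June 2044 is June 5.
June 2044 has 30 days. Adding weeks: 5, 12, 19, 26 — the last one ≤ 30 is the 26th.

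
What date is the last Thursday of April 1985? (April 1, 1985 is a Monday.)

April 1985 begins on a Monday, so the first Thursday is April 4 (3 days later).
April 1985 has 30 days. Adding weeks: 4, 11, 18, 25 — the last one ≤ 30 is the 25th.

April 25, 1985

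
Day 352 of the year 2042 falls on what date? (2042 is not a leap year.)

January has 31 days (352 − 31 = 321 remain).
February has 28 days (321 − 28 = 293 remain).
March has 31 days (293 − 31 = 262 remain).
April has 30 days (262 − 30 = 232 remain).
May has 31 days (232 − 31 = 201 remain).
June has 30 days (201 − 30 = 171 remain).
July has 31 days (171 − 31 = 140 remain).
August has 31 days (140 − 31 = 109 remain).
September has 30 days (109 − 30 = 79 remain).
October has 31 days (79 − 31 = 48 remain).
November has 30 days (48 − 30 = 18 remain).
18 into December → December 18.

December 18, 2042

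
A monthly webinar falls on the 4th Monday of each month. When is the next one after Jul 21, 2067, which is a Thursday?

Jul 2067 starts on a Friday; its first Monday is the 4th, so the 4th Monday is the 25th — Jul 25, 2067.
Jul 25, 2067 is after Jul 21, 2067, so that is the next one.

Jul 25, 2067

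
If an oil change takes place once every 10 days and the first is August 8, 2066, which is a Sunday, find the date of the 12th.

The 12th occurrence is 11 intervals after the first: 11 × 10 = 110 days after August 8, 2066.
August has 31 days — 23 days to the end of August leaves 87.
September has 30 days (57 left).
October has 31 days (26 left).
26 days into November → November 26, 2066.

November 26, 2066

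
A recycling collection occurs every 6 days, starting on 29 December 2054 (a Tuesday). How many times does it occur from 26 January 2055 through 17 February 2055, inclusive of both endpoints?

Occurrences land 6·i days after 29 December 2054 for i = 0, 1, 2, …
26 January 2055 is 28 days after the start; 28 ÷ 6 = 4 remainder 4; since the remainder is 4, round up to i = 5. First occurrence in the window: #6 on 28 January 2055 (5×6 = 30 days in).
17 February 2055 is 50 days after the start; 50 ÷ 6 = 8 remainder 2. Last occurrence in the window: #9 on 15 February 2055.
Occurrences #6 through #9: 4 in total.

4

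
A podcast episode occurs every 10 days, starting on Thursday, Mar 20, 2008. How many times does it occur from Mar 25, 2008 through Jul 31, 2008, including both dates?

13

Occurrences land 10·i days after Mar 20, 2008 for i = 0, 1, 2, …
Mar 25, 2008 is 5 days after the start; 5 ÷ 10 = 0 remainder 5; since the remainder is 5, round up to i = 1. First occurrence in the window: #2 on Mar 30, 2008 (1×10 = 10 days in).
Jul 31, 2008 is 133 days after the start; 133 ÷ 10 = 13 remainder 3. Last occurrence in the window: #14 on Jul 28, 2008.
Occurrences #2 through #14: 13 in total.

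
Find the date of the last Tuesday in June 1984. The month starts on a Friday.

June 1984 begins on a Friday, so the first Tuesday is June 5 (4 days later).
June 1984 has 30 days. Adding weeks: 5, 12, 19, 26 — the last one ≤ 30 is the 26th.

1984-06-26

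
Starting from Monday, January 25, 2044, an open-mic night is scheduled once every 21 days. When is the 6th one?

The 6th occurrence is 5 intervals after the first: 5 × 21 = 105 days after January 25, 2044.
January has 31 days — 6 days to the end of January leaves 99.
February has 29 days (70 left).
March has 31 days (39 left).
April has 30 days (9 left).
9 days into May → May 9, 2044.

May 9, 2044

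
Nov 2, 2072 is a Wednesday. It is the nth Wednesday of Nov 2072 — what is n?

Day 2 falls in week ⌈2/7⌉ of the month.
Days 1–7 hold the 1st Wednesday, 8–14 the 2nd, 15–21 the 3rd, 22–28 the 4th, 29–31 the 5th.
2 is in the range for the 1st.

1st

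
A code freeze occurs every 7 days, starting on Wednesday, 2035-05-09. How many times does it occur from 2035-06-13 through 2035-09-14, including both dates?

Occurrences land 7·i days after 2035-05-09 for i = 0, 1, 2, …
2035-06-13 is 35 days after the start; 35 ÷ 7 = 5 remainder 0. First occurrence in the window: #6 on 2035-06-13 (5×7 = 35 days in).
2035-09-14 is 128 days after the start; 128 ÷ 7 = 18 remainder 2. Last occurrence in the window: #19 on 2035-09-12.
Occurrences #6 through #19: 14 in total.

14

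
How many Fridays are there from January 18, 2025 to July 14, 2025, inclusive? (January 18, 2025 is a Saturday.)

January 18, 2025 is a Saturday; the first Friday on or after it is January 24, 2025 (6 days later).
From January 24, 2025 to July 14, 2025: 7 + 28 + 31 + 30 + 31 + 30 + 14 = 171 days (rest of January, February, March, April, May, June, July).
171 ÷ 7 = 24 full weeks with remainder 3, so 24 more Fridays after the first → 25.

25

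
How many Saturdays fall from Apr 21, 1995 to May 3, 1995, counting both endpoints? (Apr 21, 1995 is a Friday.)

Apr 21, 1995 is a Friday; the first Saturday on or after it is Apr 22, 1995 (1 day later).
From Apr 22, 1995 to May 3, 1995: 8 + 3 = 11 days (rest of Apr, May).
11 ÷ 7 = 1 full weeks with remainder 4, so 1 more Saturdays after the first → 2.

2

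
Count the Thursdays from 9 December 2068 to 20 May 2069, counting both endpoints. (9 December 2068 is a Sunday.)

9 December 2068 is a Sunday; the first Thursday on or after it is 13 December 2068 (4 days later).
From 13 December 2068 to 20 May 2069: 18 + 31 + 28 + 31 + 30 + 20 = 158 days (rest of December, January, February, March, April, May).
158 ÷ 7 = 22 full weeks with remainder 4, so 22 more Thursdays after the first → 23.

23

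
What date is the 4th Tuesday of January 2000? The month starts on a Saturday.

25 January 2000

January 2000 begins on a Saturday, so the first Tuesday is January 4 (3 days later).
The 4th Tuesday is 3 weeks later: 4 + 21 = 25.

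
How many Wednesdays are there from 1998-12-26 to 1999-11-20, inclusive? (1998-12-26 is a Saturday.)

47

1998-12-26 is a Saturday; the first Wednesday on or after it is 1998-12-30 (4 days later).
From 1998-12-30 to 1999-11-20: 1 + 324 = 325 days (rest of 1998, to 1999-11-20 in 1999).
325 ÷ 7 = 46 full weeks with remainder 3, so 46 more Wednesdays after the first → 47.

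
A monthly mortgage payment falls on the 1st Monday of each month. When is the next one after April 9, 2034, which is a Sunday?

April 2034 starts on a Saturday, so its 1st Monday is April 3, 2034 (2 days in).
That is not after April 9, 2034, so look at May 2034.
May 2034 starts on a Monday, so its 1st Monday is May 1, 2034.

May 1, 2034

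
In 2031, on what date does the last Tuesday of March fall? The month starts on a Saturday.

March 2031 begins on a Saturday, so the first Tuesday is March 4 (3 days later).
March 2031 has 31 days. Adding weeks: 4, 11, 18, 25 — the last one ≤ 31 is the 25th.

25 March 2031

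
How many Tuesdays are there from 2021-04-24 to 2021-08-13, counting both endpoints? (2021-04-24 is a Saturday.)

2021-04-24 is a Saturday; the first Tuesday on or after it is 2021-04-27 (3 days later).
From 2021-04-27 to 2021-08-13: 3 + 31 + 30 + 31 + 13 = 108 days (rest of April, May, June, July, August).
108 ÷ 7 = 15 full weeks with remainder 3, so 15 more Tuesdays after the first → 16.

16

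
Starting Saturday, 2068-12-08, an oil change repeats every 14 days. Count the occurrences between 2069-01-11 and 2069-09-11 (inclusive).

Occurrences land 14·i days after 2068-12-08 for i = 0, 1, 2, …
2069-01-11 is 34 days after the start; 34 ÷ 14 = 2 remainder 6; since the remainder is 6, round up to i = 3. First occurrence in the window: #4 on 2069-01-19 (3×14 = 42 days in).
2069-09-11 is 277 days after the start; 277 ÷ 14 = 19 remainder 11. Last occurrence in the window: #20 on 2069-08-31.
Occurrences #4 through #20: 17 in total.

17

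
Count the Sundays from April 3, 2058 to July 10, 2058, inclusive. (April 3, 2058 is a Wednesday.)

April 3, 2058 is a Wednesday; the first Sunday on or after it is April 7, 2058 (4 days later).
From April 7, 2058 to July 10, 2058: 23 + 31 + 30 + 10 = 94 days (rest of April, May, June, July).
94 ÷ 7 = 13 full weeks with remainder 3, so 13 more Sundays after the first → 14.

14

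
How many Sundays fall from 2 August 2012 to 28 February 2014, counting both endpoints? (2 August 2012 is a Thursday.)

2 August 2012 is a Thursday; the first Sunday on or after it is 5 August 2012 (3 days later).
From 5 August 2012 to 28 February 2014: 148 + 365 + 59 = 572 days (rest of 2012, 2013, to 28 February 2014 in 2014).
572 ÷ 7 = 81 full weeks with remainder 5, so 81 more Sundays after the first → 82.

82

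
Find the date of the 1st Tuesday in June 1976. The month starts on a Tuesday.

1976-06-01

June 1976 begins on a Tuesday, so the first Tuesday is June 1.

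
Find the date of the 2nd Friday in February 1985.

February 1985 begins on a Friday, so the first Friday is February 1.
The 2nd Friday is 1 weeks later: 1 + 7 = 8.

February 8, 1985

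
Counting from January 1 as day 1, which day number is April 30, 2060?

121

Days in months before April: 31 + 29 + 31 = 91.
Plus 30 days into April → day 121.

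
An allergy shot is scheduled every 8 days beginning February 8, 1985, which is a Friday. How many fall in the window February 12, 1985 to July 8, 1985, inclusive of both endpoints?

18

Occurrences land 8·i days after February 8, 1985 for i = 0, 1, 2, …
February 12, 1985 is 4 days after the start; 4 ÷ 8 = 0 remainder 4; since the remainder is 4, round up to i = 1. First occurrence in the window: #2 on February 16, 1985 (1×8 = 8 days in).
July 8, 1985 is 150 days after the start; 150 ÷ 8 = 18 remainder 6. Last occurrence in the window: #19 on July 2, 1985.
Occurrences #2 through #19: 18 in total.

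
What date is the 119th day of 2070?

Apr 29, 2070

Jan has 31 days (119 − 31 = 88 remain).
Feb has 28 days (88 − 28 = 60 remain).
Mar has 31 days (60 − 31 = 29 remain).
29 into Apr → Apr 29.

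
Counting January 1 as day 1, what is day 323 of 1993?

January has 31 days (323 − 31 = 292 remain).
February has 28 days (292 − 28 = 264 remain).
March has 31 days (264 − 31 = 233 remain).
April has 30 days (233 − 30 = 203 remain).
May has 31 days (203 − 31 = 172 remain).
June has 30 days (172 − 30 = 142 remain).
July has 31 days (142 − 31 = 111 remain).
August has 31 days (111 − 31 = 80 remain).
September has 30 days (80 − 30 = 50 remain).
October has 31 days (50 − 31 = 19 remain).
19 into November → November 19.

19 November 1993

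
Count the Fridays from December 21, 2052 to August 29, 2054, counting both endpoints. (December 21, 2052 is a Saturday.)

88

December 21, 2052 is a Saturday; the first Friday on or after it is December 27, 2052 (6 days later).
From December 27, 2052 to August 29, 2054: 4 + 365 + 241 = 610 days (rest of 2052, 2053, to August 29, 2054 in 2054).
610 ÷ 7 = 87 full weeks with remainder 1, so 87 more Fridays after the first → 88.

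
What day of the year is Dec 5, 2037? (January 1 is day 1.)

Days in months before Dec: 31 + 28 + 31 + 30 + 31 + 30 + 31 + 31 + 30 + 31 + 30 = 334.
Plus 5 days into Dec → day 339.

339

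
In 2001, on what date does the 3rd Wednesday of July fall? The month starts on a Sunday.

July 2001 begins on a Sunday, so the first Wednesday is July 4 (3 days later).
The 3rd Wednesday is 2 weeks later: 4 + 14 = 18.

18 July 2001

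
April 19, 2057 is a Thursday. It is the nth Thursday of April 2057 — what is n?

3rd

Day 19 falls in week ⌈19/7⌉ of the month.
Days 1–7 hold the 1st Thursday, 8–14 the 2nd, 15–21 the 3rd, 22–28 the 4th, 29–31 the 5th.
19 is in the range for the 3rd.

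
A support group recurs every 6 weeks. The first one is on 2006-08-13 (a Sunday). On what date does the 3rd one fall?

2006-11-05

The 3rd occurrence is 2 intervals after the first: 2 × 42 = 84 days after 2006-08-13.
August has 31 days — 18 days to the end of August leaves 66.
September has 30 days (36 left).
October has 31 days (5 left).
5 days into November → 2006-11-05.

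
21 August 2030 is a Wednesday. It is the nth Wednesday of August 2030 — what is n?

Day 21 falls in week ⌈21/7⌉ of the month.
Days 1–7 hold the 1st Wednesday, 8–14 the 2nd, 15–21 the 3rd, 22–28 the 4th, 29–31 the 5th.
21 is in the range for the 3rd.

3rd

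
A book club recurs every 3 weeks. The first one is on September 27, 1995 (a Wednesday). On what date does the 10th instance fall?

April 3, 1996

The 10th occurrence is 9 intervals after the first: 9 × 21 = 189 days after September 27, 1995.
September has 30 days — 3 days to the end of September leaves 186.
October has 31 days (155 left).
November has 30 days (125 left).
December has 31 days (94 left).
January has 31 days (63 left).
February has 29 days (34 left).
March has 31 days (3 left).
3 days into April → April 3, 1996.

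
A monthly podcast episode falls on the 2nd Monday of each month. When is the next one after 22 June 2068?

9 July 2068

June 2068 starts on a Friday; its first Monday is the 4th, so the 2nd Monday is the 11th — 11 June 2068.
That is not after 22 June 2068, so look at July 2068.
July 2068 starts on a Sunday; its first Monday is the 2nd, so the 2nd Monday is the 9th — 9 July 2068.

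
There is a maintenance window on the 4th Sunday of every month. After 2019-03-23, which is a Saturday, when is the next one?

2019-03-24

March 2019 starts on a Friday; its first Sunday is the 3rd, so the 4th Sunday is the 24th — 2019-03-24.
2019-03-24 is after 2019-03-23, so that is the next one.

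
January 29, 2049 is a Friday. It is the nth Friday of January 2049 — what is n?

Day 29 falls in week ⌈29/7⌉ of the month.
Days 1–7 hold the 1st Friday, 8–14 the 2nd, 15–21 the 3rd, 22–28 the 4th, 29–31 the 5th.
29 is in the range for the 5th.

5th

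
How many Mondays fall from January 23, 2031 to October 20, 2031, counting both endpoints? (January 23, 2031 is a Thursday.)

39

January 23, 2031 is a Thursday; the first Monday on or after it is January 27, 2031 (4 days later).
From January 27, 2031 to October 20, 2031: 4 + 28 + 31 + 30 + 31 + 30 + 31 + 31 + 30 + 20 = 266 days (rest of January, February, March, April, May, June, July, August, September, October).
266 ÷ 7 = 38 full weeks with remainder 0, so 38 more Mondays after the first → 39.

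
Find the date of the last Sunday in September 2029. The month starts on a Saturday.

September 2029 begins on a Saturday, so the first Sunday is September 2 (1 day later).
September 2029 has 30 days. Adding weeks: 2, 9, 16, 23, 30 — the last one ≤ 30 is the 30th.

September 30, 2029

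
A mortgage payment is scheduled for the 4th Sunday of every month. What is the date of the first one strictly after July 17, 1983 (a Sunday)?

July 1983 starts on a Friday; its first Sunday is the 3rd, so the 4th Sunday is the 24th — July 24, 1983.
July 24, 1983 is after July 17, 1983, so that is the next one.

July 24, 1983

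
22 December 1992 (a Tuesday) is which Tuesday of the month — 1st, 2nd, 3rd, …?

Day 22 falls in week ⌈22/7⌉ of the month.
Days 1–7 hold the 1st Tuesday, 8–14 the 2nd, 15–21 the 3rd, 22–28 the 4th, 29–31 the 5th.
22 is in the range for the 4th.

4th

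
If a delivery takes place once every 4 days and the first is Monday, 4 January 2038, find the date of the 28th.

The 28th occurrence is 27 intervals after the first: 27 × 4 = 108 days after 4 January 2038.
January has 31 days — 27 days to the end of January leaves 81.
February has 28 days (53 left).
March has 31 days (22 left).
22 days into April → 22 April 2038.

22 April 2038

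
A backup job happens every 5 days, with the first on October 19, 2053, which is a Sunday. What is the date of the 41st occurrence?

May 7, 2054

The 41st occurrence is 40 intervals after the first: 40 × 5 = 200 days after October 19, 2053.
October has 31 days — 12 days to the end of October leaves 188.
November has 30 days (158 left).
December has 31 days (127 left).
January has 31 days (96 left).
February has 28 days (68 left).
March has 31 days (37 left).
April has 30 days (7 left).
7 days into May → May 7, 2054.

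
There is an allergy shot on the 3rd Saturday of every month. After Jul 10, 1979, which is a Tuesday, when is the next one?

Jul 21, 1979

Jul 1979 starts on a Sunday; its first Saturday is the 7th, so the 3rd Saturday is the 21st — Jul 21, 1979.
Jul 21, 1979 is after Jul 10, 1979, so that is the next one.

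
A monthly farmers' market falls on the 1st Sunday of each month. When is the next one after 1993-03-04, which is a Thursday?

March 1993 starts on a Monday, so its 1st Sunday is 1993-03-07 (6 days in).
1993-03-07 is after 1993-03-04, so that is the next one.

1993-03-07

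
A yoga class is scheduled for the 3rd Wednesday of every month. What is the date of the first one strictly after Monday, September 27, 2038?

October 20, 2038

September 2038 starts on a Wednesday; its first Wednesday is the 1st, so the 3rd Wednesday is the 15th — September 15, 2038.
That is not after September 27, 2038, so look at October 2038.
October 2038 starts on a Friday; its first Wednesday is the 6th, so the 3rd Wednesday is the 20th — October 20, 2038.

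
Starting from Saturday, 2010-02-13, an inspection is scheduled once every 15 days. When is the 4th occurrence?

The 4th occurrence is 3 intervals after the first: 3 × 15 = 45 days after 2010-02-13.
February has 28 days — 15 days to the end of February leaves 30.
30 days into March → 2010-03-30.

2010-03-30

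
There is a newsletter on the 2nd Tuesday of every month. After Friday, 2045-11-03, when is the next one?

November 2045 starts on a Wednesday; its first Tuesday is the 7th, so the 2nd Tuesday is the 14th — 2045-11-14.
2045-11-14 is after 2045-11-03, so that is the next one.

2045-11-14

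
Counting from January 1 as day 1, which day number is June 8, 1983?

159

Days in months before June: 31 + 28 + 31 + 30 + 31 = 151.
Plus 8 days into June → day 159.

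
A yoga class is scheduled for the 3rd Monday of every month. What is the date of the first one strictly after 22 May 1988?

May 1988 starts on a Sunday; its first Monday is the 2nd, so the 3rd Monday is the 16th — 16 May 1988.
That is not after 22 May 1988, so look at June 1988.
June 1988 starts on a Wednesday; its first Monday is the 6th, so the 3rd Monday is the 20th — 20 June 1988.

20 June 1988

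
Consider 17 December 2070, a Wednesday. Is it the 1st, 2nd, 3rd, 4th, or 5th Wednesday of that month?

Day 17 falls in week ⌈17/7⌉ of the month.
Days 1–7 hold the 1st Wednesday, 8–14 the 2nd, 15–21 the 3rd, 22–28 the 4th, 29–31 the 5th.
17 is in the range for the 3rd.

3rd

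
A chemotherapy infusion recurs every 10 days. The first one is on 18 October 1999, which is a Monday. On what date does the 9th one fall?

The 9th occurrence is 8 intervals after the first: 8 × 10 = 80 days after 18 October 1999.
October has 31 days — 13 days to the end of October leaves 67.
November has 30 days (37 left).
December has 31 days (6 left).
6 days into January → 6 January 2000.

6 January 2000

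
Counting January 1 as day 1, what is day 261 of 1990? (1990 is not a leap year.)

1990-09-18

January has 31 days (261 − 31 = 230 remain).
February has 28 days (230 − 28 = 202 remain).
March has 31 days (202 − 31 = 171 remain).
April has 30 days (171 − 30 = 141 remain).
May has 31 days (141 − 31 = 110 remain).
June has 30 days (110 − 30 = 80 remain).
July has 31 days (80 − 31 = 49 remain).
August has 31 days (49 − 31 = 18 remain).
18 into September → September 18.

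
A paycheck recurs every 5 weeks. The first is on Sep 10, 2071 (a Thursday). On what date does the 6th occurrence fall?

Mar 3, 2072

The 6th occurrence is 5 intervals after the first: 5 × 35 = 175 days after Sep 10, 2071.
Sep has 30 days — 20 days to the end of Sep leaves 155.
Oct has 31 days (124 left).
Nov has 30 days (94 left).
Dec has 31 days (63 left).
Jan has 31 days (32 left).
Feb has 29 days (3 left).
3 days into Mar → Mar 3, 2072.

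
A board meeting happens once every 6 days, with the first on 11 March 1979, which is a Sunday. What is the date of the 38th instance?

The 38th occurrence is 37 intervals after the first: 37 × 6 = 222 days after 11 March 1979.
March has 31 days — 20 days to the end of March leaves 202.
April has 30 days (172 left).
May has 31 days (141 left).
June has 30 days (111 left).
July has 31 days (80 left).
August has 31 days (49 left).
September has 30 days (19 left).
19 days into October → 19 October 1979.

19 October 1979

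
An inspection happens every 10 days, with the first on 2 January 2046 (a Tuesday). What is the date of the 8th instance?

The 8th occurrence is 7 intervals after the first: 7 × 10 = 70 days after 2 January 2046.
January has 31 days — 29 days to the end of January leaves 41.
February has 28 days (13 left).
13 days into March → 13 March 2046.

13 March 2046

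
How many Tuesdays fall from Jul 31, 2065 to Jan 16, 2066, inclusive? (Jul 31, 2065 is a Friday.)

24

Jul 31, 2065 is a Friday; the first Tuesday on or after it is Aug 4, 2065 (4 days later).
From Aug 4, 2065 to Jan 16, 2066: 27 + 30 + 31 + 30 + 31 + 16 = 165 days (rest of Aug, Sep, Oct, Nov, Dec, Jan).
165 ÷ 7 = 23 full weeks with remainder 4, so 23 more Tuesdays after the first → 24.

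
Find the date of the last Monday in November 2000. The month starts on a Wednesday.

November 2000 begins on a Wednesday, so the first Monday is November 6 (5 days later).
November 2000 has 30 days. Adding weeks: 6, 13, 20, 27 — the last one ≤ 30 is the 27th.

27 November 2000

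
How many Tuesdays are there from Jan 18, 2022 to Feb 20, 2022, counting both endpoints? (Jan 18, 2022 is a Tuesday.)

5

Jan 18, 2022 is a Tuesday; the first Tuesday on or after it is Jan 18, 2022.
From Jan 18, 2022 to Feb 20, 2022: 13 + 20 = 33 days (rest of Jan, Feb).
33 ÷ 7 = 4 full weeks with remainder 5, so 4 more Tuesdays after the first → 5.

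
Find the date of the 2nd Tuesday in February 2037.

February 2037 begins on a Sunday, so the first Tuesday is February 3 (2 days later).
The 2nd Tuesday is 1 weeks later: 3 + 7 = 10.

February 10, 2037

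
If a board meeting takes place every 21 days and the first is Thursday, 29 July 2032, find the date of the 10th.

3 February 2033

The 10th occurrence is 9 intervals after the first: 9 × 21 = 189 days after 29 July 2032.
July has 31 days — 2 days to the end of July leaves 187.
August has 31 days (156 left).
September has 30 days (126 left).
October has 31 days (95 left).
November has 30 days (65 left).
December has 31 days (34 left).
January has 31 days (3 left).
3 days into February → 3 February 2033.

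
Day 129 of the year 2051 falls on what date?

Jan has 31 days (129 − 31 = 98 remain).
Feb has 28 days (98 − 28 = 70 remain).
Mar has 31 days (70 − 31 = 39 remain).
Apr has 30 days (39 − 30 = 9 remain).
9 into May → May 9.

May 9, 2051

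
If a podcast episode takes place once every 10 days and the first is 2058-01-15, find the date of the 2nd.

2058-01-25

The 2nd occurrence is 1 interval after the first: 1 × 10 = 10 days after 2058-01-15.
10 days later is 2058-01-25.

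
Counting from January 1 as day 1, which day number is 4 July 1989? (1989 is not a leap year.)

Days in months before July: 31 + 28 + 31 + 30 + 31 + 30 = 181.
Plus 4 days into July → day 185.

185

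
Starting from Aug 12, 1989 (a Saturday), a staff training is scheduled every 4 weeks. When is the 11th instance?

The 11th occurrence is 10 intervals after the first: 10 × 28 = 280 days after Aug 12, 1989.
Aug has 31 days — 19 days to the end of Aug leaves 261.
Sep has 30 days (231 left).
Oct has 31 days (200 left).
Nov has 30 days (170 left).
Dec has 31 days (139 left).
Jan has 31 days (108 left).
Feb has 28 days (80 left).
Mar has 31 days (49 left).
Apr has 30 days (19 left).
19 days into May → May 19, 1990.

May 19, 1990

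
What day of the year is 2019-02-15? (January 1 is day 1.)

Days in months before February: 31 = 31.
Plus 15 days into February → day 46.

46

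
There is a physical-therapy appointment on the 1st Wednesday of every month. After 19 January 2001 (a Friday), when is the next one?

January 2001 starts on a Monday, so its 1st Wednesday is 3 January 2001 (2 days in).
That is not after 19 January 2001, so look at February 2001.
February 2001 starts on a Thursday, so its 1st Wednesday is 7 February 2001 (6 days in).

7 February 2001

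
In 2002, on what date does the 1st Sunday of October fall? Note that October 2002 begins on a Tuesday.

2002-10-06

October 2002 begins on a Tuesday, so the first Sunday is October 6 (5 days later).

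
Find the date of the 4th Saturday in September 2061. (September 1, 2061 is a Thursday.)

September 2061 begins on a Thursday, so the first Saturday is September 3 (2 days later).
The 4th Saturday is 3 weeks later: 3 + 21 = 24.

2061-09-24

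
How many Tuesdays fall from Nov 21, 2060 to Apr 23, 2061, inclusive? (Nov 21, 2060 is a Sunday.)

Nov 21, 2060 is a Sunday; the first Tuesday on or after it is Nov 23, 2060 (2 days later).
From Nov 23, 2060 to Apr 23, 2061: 7 + 31 + 31 + 28 + 31 + 23 = 151 days (rest of Nov, Dec, Jan, Feb, Mar, Apr).
151 ÷ 7 = 21 full weeks with remainder 4, so 21 more Tuesdays after the first → 22.

22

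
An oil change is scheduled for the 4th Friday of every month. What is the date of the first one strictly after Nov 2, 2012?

Nov 23, 2012

Nov 2012 starts on a Thursday; its first Friday is the 2nd, so the 4th Friday is the 23rd — Nov 23, 2012.
Nov 23, 2012 is after Nov 2, 2012, so that is the next one.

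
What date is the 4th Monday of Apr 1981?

Apr 1981 begins on a Wednesday, so the first Monday is Apr 6 (5 days later).
The 4th Monday is 3 weeks later: 6 + 21 = 27.

Apr 27, 1981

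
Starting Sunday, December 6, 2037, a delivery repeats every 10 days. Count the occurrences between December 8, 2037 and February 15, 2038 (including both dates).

7

Occurrences land 10·i days after December 6, 2037 for i = 0, 1, 2, …
December 8, 2037 is 2 days after the start; 2 ÷ 10 = 0 remainder 2; since the remainder is 2, round up to i = 1. First occurrence in the window: #2 on December 16, 2037 (1×10 = 10 days in).
February 15, 2038 is 71 days after the start; 71 ÷ 10 = 7 remainder 1. Last occurrence in the window: #8 on February 14, 2038.
Occurrences #2 through #8: 7 in total.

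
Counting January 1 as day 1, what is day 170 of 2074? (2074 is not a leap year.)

January has 31 days (170 − 31 = 139 remain).
February has 28 days (139 − 28 = 111 remain).
March has 31 days (111 − 31 = 80 remain).
April has 30 days (80 − 30 = 50 remain).
May has 31 days (50 − 31 = 19 remain).
19 into June → June 19.

19 June 2074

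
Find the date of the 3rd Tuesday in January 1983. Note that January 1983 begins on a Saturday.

1983-01-18

January 1983 begins on a Saturday, so the first Tuesday is January 4 (3 days later).
The 3rd Tuesday is 2 weeks later: 4 + 14 = 18.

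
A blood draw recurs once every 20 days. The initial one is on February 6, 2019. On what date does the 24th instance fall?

The 24th occurrence is 23 intervals after the first: 23 × 20 = 460 days after February 6, 2019.
February has 28 days — 22 days to the end of February leaves 438.
From end of February to end of 2019 is 306 days (132 left).
January has 31 days (101 left).
February has 29 days (72 left).
March has 31 days (41 left).
April has 30 days (11 left).
11 days into May → May 11, 2020.

May 11, 2020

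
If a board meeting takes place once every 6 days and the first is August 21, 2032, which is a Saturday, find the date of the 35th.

March 13, 2033

The 35th occurrence is 34 intervals after the first: 34 × 6 = 204 days after August 21, 2032.
August has 31 days — 10 days to the end of August leaves 194.
September has 30 days (164 left).
October has 31 days (133 left).
November has 30 days (103 left).
December has 31 days (72 left).
January has 31 days (41 left).
February has 28 days (13 left).
13 days into March → March 13, 2033.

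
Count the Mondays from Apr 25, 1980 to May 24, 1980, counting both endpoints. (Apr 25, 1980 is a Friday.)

4

Apr 25, 1980 is a Friday; the first Monday on or after it is Apr 28, 1980 (3 days later).
From Apr 28, 1980 to May 24, 1980: 2 + 24 = 26 days (rest of Apr, May).
26 ÷ 7 = 3 full weeks with remainder 5, so 3 more Mondays after the first → 4.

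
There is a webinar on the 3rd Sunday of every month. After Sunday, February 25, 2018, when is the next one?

March 18, 2018

February 2018 starts on a Thursday; its first Sunday is the 4th, so the 3rd Sunday is the 18th — February 18, 2018.
That is not after February 25, 2018, so look at March 2018.
March 2018 starts on a Thursday; its first Sunday is the 4th, so the 3rd Sunday is the 18th — March 18, 2018.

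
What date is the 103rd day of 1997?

January has 31 days (103 − 31 = 72 remain).
February has 28 days (72 − 28 = 44 remain).
March has 31 days (44 − 31 = 13 remain).
13 into April → April 13.

13 April 1997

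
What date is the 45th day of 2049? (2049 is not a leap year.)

Feb 14, 2049

Jan has 31 days (45 − 31 = 14 remain).
14 into Feb → Feb 14.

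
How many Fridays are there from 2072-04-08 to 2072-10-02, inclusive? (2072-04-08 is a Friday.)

2072-04-08 is a Friday; the first Friday on or after it is 2072-04-08.
From 2072-04-08 to 2072-10-02: 22 + 31 + 30 + 31 + 31 + 30 + 2 = 177 days (rest of April, May, June, July, August, September, October).
177 ÷ 7 = 25 full weeks with remainder 2, so 25 more Fridays after the first → 26.

26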